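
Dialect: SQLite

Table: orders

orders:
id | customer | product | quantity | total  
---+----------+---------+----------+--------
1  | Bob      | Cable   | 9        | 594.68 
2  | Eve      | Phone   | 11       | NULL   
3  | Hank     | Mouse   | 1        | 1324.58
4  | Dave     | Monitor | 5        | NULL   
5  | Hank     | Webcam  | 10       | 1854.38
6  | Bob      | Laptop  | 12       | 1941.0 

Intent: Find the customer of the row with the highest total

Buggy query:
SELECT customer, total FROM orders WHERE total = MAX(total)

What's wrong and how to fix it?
Bug: WHERE is evaluated per row; an aggregate over the whole table isn't defined there

Fix: Use a subquery: WHERE total = (SELECT MAX(total) FROM orders)

Corrected query:
SELECT customer, total FROM orders WHERE total = (SELECT MAX(total) FROM orders)

Result:
customer | total
---------+------
Bob      | 1941 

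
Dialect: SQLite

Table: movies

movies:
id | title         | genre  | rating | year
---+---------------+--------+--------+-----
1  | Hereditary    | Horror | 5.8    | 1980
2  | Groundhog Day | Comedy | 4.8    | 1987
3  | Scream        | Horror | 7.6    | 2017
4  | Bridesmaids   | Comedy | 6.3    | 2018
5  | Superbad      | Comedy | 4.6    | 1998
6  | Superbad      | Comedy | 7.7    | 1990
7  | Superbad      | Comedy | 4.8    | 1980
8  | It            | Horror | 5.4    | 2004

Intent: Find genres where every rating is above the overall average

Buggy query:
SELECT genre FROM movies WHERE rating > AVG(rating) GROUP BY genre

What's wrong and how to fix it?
Bug: AVG() is an aggregate; it can't sit directly in WHERE

Fix: Use a subquery for AVG and a HAVING MIN(...) filter so the condition holds for every row in the group

Corrected query:
SELECT genre FROM movies GROUP BY genre HAVING MIN(rating) > (SELECT AVG(rating) FROM movies)

Result:
(no rows)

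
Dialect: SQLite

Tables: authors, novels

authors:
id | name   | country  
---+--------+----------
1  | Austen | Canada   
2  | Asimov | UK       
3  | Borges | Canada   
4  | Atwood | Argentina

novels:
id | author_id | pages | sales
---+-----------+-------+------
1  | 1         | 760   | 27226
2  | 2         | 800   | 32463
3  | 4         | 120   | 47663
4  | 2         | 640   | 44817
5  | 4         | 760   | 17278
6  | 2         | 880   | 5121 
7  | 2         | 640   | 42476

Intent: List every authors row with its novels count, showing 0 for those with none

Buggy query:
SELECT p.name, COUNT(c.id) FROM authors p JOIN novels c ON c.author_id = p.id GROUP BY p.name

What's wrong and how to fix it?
Bug: INNER JOIN drops authors rows that have no matching novels rows

Fix: Switch to LEFT JOIN to retain unmatched parent rows

Corrected query:
SELECT p.name, COUNT(c.id) FROM authors p LEFT JOIN novels c ON c.author_id = p.id GROUP BY p.name

Result:
name   | COUNT(c.id)
-------+------------
Asimov | 4          
Atwood | 2          
Austen | 1          
Borges | 0          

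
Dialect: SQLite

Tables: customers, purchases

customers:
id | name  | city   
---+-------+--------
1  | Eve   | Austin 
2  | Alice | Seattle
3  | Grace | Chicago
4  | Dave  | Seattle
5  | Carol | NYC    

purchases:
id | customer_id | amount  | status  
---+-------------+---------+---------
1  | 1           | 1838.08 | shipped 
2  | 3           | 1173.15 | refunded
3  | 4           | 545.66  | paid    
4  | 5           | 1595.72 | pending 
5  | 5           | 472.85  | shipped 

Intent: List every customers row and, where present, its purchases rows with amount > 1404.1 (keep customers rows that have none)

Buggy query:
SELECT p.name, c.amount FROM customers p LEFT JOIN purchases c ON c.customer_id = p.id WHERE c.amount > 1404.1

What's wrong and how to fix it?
Bug: Filtering c.amount in WHERE discards the NULL rows produced by LEFT JOIN, turning it into an inner join

Fix: Move the right-table condition into the ON clause so unmatched parents are kept

Corrected query:
SELECT p.name, c.amount FROM customers p LEFT JOIN purchases c ON c.customer_id = p.id AND c.amount > 1404.1

Result:
name  | amount 
------+--------
Eve   | 1838.08
Alice | NULL   
Grace | NULL   
Dave  | NULL   
Carol | 1595.72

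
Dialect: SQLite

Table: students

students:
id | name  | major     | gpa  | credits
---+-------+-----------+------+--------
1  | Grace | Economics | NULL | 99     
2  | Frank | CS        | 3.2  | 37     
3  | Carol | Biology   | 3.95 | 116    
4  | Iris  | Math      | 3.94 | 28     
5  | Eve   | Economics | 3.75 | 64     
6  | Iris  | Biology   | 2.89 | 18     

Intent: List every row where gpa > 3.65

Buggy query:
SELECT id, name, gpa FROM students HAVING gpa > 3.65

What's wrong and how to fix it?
Bug: This is a non-aggregate query (no GROUP BY, no aggregates), so in SQLite the HAVING clause is invalid here; a row-level condition belongs in WHERE

Fix: Use WHERE for row-level filtering

Corrected query:
SELECT id, name, gpa FROM students WHERE gpa > 3.65

Result:
id | name  | gpa 
---+-------+-----
3  | Carol | 3.95
4  | Iris  | 3.94
5  | Eve   | 3.75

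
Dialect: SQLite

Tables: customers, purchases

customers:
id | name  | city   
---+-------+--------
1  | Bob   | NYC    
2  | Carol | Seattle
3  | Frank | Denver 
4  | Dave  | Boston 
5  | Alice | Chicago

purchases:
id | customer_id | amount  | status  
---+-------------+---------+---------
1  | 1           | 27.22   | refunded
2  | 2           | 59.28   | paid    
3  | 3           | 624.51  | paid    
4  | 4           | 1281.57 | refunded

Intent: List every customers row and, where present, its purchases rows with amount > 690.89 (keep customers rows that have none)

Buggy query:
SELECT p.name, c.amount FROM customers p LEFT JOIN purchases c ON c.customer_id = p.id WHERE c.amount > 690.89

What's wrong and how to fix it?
Bug: A WHERE condition on the right-hand table after LEFT JOIN drops unmatched parents

Fix: Put 'c.amount > 690.89' in the JOIN's ON clause instead of WHERE

Corrected query:
SELECT p.name, c.amount FROM customers p LEFT JOIN purchases c ON c.customer_id = p.id AND c.amount > 690.89

Result:
name  | amount 
------+--------
Bob   | NULL   
Carol | NULL   
Frank | NULL   
Dave  | 1281.57
Alice | NULL   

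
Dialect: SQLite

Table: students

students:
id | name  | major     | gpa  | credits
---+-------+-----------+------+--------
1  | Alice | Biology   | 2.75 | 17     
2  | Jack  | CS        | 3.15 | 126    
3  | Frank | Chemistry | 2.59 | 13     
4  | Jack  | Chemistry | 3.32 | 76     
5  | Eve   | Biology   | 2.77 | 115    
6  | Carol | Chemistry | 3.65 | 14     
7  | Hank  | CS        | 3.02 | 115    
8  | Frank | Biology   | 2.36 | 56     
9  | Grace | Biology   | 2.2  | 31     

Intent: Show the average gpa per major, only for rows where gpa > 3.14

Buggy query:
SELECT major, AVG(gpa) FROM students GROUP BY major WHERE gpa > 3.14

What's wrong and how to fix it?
Bug: WHERE cannot follow GROUP BY

Fix: Place WHERE between FROM and GROUP BY

Corrected query:
SELECT major, AVG(gpa) FROM students WHERE gpa > 3.14 GROUP BY major

Result:
major     | AVG(gpa)
----------+---------
CS        | 3.15    
Chemistry | 3.485   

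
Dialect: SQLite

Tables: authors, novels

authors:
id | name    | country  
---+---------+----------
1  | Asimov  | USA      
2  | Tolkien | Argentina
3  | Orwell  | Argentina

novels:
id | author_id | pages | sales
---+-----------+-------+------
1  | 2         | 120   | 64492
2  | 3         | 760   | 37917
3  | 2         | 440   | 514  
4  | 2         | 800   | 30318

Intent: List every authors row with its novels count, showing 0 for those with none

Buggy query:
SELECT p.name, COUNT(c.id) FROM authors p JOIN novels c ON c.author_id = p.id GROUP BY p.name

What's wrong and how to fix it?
Bug: An inner join excludes parents with zero children

Fix: Use LEFT JOIN so parents without children still appear (COUNT(c.id) gives 0)

Corrected query:
SELECT p.name, COUNT(c.id) FROM authors p LEFT JOIN novels c ON c.author_id = p.id GROUP BY p.name

Result:
name    | COUNT(c.id)
--------+------------
Asimov  | 0          
Orwell  | 1          
Tolkien | 3          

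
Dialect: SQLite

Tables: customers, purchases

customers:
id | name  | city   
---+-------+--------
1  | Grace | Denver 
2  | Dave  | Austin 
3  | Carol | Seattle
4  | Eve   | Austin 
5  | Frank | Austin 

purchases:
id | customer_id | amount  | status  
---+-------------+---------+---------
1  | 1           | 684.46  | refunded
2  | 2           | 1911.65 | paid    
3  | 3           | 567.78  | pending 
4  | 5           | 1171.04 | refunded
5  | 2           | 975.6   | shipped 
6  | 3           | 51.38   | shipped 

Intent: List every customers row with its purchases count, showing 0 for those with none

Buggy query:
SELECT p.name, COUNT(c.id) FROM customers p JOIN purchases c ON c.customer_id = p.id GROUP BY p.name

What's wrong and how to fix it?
Bug: INNER JOIN drops customers rows that have no matching purchases rows

Fix: Use LEFT JOIN so parents without children still appear (COUNT(c.id) gives 0)

Corrected query:
SELECT p.name, COUNT(c.id) FROM customers p LEFT JOIN purchases c ON c.customer_id = p.id GROUP BY p.name

Result:
name  | COUNT(c.id)
------+------------
Carol | 2          
Dave  | 2          
Eve   | 0          
Frank | 1          
Grace | 1          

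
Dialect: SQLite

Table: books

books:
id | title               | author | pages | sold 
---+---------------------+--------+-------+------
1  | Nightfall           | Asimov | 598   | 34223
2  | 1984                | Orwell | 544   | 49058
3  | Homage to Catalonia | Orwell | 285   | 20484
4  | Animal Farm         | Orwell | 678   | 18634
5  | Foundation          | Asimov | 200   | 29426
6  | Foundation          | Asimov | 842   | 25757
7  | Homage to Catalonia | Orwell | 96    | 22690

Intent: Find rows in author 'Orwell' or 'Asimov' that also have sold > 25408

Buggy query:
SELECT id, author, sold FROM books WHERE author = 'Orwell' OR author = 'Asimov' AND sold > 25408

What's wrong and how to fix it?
Bug: AND binds tighter than OR, so this parses as author = 'Orwell' OR (author = 'Asimov' AND sold > 25408)

Fix: Add parentheses around the OR so the AND applies to both alternatives

Corrected query:
SELECT id, author, sold FROM books WHERE (author = 'Orwell' OR author = 'Asimov') AND sold > 25408

Result:
id | author | sold 
---+--------+------
1  | Asimov | 34223
2  | Orwell | 49058
5  | Asimov | 29426
6  | Asimov | 25757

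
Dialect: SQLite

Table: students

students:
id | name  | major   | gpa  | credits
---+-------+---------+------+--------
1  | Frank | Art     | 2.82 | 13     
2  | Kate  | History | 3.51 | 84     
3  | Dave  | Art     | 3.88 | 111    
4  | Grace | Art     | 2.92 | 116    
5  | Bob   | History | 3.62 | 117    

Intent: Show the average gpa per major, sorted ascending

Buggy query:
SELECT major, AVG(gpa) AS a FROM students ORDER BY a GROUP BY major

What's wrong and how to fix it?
Bug: GROUP BY must precede ORDER BY

Fix: Reorder: SELECT … FROM … GROUP BY … ORDER BY …

Corrected query:
SELECT major, AVG(gpa) AS a FROM students GROUP BY major ORDER BY a

Result:
major   | a       
--------+---------
Art     | 3.206667
History | 3.565   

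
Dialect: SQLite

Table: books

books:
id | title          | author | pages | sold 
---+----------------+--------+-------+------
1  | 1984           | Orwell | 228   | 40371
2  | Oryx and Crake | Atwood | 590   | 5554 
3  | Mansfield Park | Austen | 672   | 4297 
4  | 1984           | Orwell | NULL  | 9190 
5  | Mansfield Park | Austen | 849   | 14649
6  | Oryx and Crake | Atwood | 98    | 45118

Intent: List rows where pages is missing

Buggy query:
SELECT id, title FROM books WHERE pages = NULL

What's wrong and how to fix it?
Bug: '= NULL' is always unknown in SQL three-valued logic, so no rows match

Fix: Replace '= NULL' with 'IS NULL'

Corrected query:
SELECT id, title FROM books WHERE pages IS NULL

Result:
id | title
---+------
4  | 1984 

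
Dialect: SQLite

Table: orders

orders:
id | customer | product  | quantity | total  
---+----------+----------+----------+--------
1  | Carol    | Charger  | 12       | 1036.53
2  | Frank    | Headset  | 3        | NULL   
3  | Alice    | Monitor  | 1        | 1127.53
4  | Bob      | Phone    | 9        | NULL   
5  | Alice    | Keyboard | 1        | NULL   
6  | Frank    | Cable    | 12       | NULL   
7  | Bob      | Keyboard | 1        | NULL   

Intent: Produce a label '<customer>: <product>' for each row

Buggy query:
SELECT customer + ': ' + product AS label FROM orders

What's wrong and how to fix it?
Bug: SQLite uses || for string concatenation; + coerces text to numbers (yielding 0)

Fix: Use the || operator for string concatenation

Corrected query:
SELECT customer || ': ' || product AS label FROM orders

Result:
label          
---------------
Carol: Charger 
Frank: Headset 
Alice: Monitor 
Bob: Phone     
Alice: Keyboard
Frank: Cable   
Bob: Keyboard  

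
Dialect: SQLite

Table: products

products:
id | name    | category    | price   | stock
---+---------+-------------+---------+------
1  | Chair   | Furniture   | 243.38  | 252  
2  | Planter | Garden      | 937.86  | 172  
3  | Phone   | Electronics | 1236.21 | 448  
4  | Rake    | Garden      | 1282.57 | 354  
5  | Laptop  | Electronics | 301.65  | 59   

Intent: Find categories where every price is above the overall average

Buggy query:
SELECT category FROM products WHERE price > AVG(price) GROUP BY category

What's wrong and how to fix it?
Bug: AVG() is an aggregate; it can't sit directly in WHERE

Fix: Use a subquery for AVG and a HAVING MIN(...) filter so the condition holds for every row in the group

Corrected query:
SELECT category FROM products GROUP BY category HAVING MIN(price) > (SELECT AVG(price) FROM products)

Result:
category
--------
Garden  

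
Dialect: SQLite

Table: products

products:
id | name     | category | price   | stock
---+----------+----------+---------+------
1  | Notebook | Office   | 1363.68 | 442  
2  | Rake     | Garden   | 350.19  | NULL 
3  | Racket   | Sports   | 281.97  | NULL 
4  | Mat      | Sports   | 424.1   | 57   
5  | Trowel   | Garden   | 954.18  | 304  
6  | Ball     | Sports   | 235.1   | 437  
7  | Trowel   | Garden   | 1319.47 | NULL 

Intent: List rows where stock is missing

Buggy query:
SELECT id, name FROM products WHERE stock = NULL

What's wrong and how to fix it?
Bug: Comparing to NULL with '=' never matches; NULL = NULL is unknown, not true

Fix: Use IS NULL to test for NULL

Corrected query:
SELECT id, name FROM products WHERE stock IS NULL

Result:
id | name  
---+-------
2  | Rake  
3  | Racket
7  | Trowel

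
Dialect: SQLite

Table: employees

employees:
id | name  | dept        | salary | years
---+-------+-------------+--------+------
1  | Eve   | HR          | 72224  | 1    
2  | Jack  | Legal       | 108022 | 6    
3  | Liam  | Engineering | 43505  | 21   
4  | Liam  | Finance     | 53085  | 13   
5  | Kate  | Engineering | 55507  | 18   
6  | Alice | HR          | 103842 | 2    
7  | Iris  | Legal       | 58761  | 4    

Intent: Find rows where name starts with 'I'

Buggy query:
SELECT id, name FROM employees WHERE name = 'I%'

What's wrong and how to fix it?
Bug: Wildcards only work with LIKE; '=' treats '%' as a literal character

Fix: Replace '=' with LIKE so 'I%' is treated as a pattern

Corrected query:
SELECT id, name FROM employees WHERE name LIKE 'I%'

Result:
id | name
---+-----
7  | Iris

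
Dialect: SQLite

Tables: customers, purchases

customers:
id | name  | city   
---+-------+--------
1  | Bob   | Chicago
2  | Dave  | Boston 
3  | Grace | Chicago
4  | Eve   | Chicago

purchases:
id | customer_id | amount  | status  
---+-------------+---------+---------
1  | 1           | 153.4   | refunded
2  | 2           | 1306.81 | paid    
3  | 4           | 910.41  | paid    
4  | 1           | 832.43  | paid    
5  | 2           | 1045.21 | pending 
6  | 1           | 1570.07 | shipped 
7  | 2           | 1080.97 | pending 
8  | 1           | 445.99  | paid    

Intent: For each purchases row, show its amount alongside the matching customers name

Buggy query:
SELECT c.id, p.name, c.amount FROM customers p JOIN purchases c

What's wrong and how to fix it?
Bug: JOIN with no ON clause produces a cartesian product; every purchases row pairs with every customers row

Fix: Add ON c.customer_id = p.id to the JOIN

Corrected query:
SELECT c.id, p.name, c.amount FROM customers p JOIN purchases c ON c.customer_id = p.id

Result:
id | name | amount 
---+------+--------
1  | Bob  | 153.4  
2  | Dave | 1306.81
3  | Eve  | 910.41 
4  | Bob  | 832.43 
5  | Dave | 1045.21
6  | Bob  | 1570.07
7  | Dave | 1080.97
8  | Bob  | 445.99 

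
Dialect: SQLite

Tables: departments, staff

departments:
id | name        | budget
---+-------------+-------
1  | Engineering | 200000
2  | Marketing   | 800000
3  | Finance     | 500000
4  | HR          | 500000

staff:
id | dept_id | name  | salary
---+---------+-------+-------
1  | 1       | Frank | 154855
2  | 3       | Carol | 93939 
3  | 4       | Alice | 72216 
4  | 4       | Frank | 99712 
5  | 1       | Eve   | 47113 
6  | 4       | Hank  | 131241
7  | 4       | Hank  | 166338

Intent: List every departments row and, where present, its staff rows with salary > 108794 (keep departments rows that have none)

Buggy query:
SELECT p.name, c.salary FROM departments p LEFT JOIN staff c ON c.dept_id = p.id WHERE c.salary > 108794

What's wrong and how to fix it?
Bug: A WHERE condition on the right-hand table after LEFT JOIN drops unmatched parents

Fix: Move the right-table condition into the ON clause so unmatched parents are kept

Corrected query:
SELECT p.name, c.salary FROM departments p LEFT JOIN staff c ON c.dept_id = p.id AND c.salary > 108794

Result:
name        | salary
------------+-------
Engineering | 154855
Marketing   | NULL  
Finance     | NULL  
HR          | 131241
HR          | 166338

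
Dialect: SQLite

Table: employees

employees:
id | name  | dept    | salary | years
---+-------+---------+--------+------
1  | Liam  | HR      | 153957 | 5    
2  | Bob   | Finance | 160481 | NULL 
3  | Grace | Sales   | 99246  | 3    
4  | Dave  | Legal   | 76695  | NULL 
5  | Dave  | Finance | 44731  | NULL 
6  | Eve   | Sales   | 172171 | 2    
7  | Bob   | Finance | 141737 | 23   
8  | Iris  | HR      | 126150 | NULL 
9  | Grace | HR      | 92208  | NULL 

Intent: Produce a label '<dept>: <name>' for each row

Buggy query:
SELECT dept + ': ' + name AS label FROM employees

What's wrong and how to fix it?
Bug: '+' is numeric addition; on text columns SQLite converts them to 0 instead of concatenating

Fix: Replace + with || to concatenate text

Corrected query:
SELECT dept || ': ' || name AS label FROM employees

Result:
label        
-------------
HR: Liam     
Finance: Bob 
Sales: Grace 
Legal: Dave  
Finance: Dave
Sales: Eve   
Finance: Bob 
HR: Iris     
HR: Grace    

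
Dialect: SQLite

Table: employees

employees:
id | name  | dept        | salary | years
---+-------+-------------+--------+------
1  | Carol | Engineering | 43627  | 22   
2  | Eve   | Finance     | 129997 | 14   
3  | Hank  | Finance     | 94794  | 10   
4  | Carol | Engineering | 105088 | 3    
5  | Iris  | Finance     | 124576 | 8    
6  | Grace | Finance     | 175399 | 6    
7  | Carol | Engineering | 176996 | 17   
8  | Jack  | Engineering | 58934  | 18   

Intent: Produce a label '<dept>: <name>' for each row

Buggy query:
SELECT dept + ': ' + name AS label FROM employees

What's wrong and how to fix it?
Bug: '+' is numeric addition; on text columns SQLite converts them to 0 instead of concatenating

Fix: Use the || operator for string concatenation

Corrected query:
SELECT dept || ': ' || name AS label FROM employees

Result:
label             
------------------
Engineering: Carol
Finance: Eve      
Finance: Hank     
Engineering: Carol
Finance: Iris     
Finance: Grace    
Engineering: Carol
Engineering: Jack 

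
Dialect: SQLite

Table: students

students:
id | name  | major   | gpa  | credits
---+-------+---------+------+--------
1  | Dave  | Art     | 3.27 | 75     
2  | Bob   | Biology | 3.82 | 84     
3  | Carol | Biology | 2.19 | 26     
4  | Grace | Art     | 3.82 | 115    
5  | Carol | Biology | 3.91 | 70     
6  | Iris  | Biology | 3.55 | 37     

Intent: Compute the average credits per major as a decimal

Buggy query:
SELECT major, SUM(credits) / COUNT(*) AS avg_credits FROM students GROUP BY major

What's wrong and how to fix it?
Bug: SUM(credits) and COUNT(*) are both integers; the division truncates the fractional part

Fix: Cast one side to REAL so the division keeps the fractional part

Corrected query:
SELECT major, SUM(credits) * 1.0 / COUNT(*) AS avg_credits FROM students GROUP BY major

Result:
major   | avg_credits
--------+------------
Art     | 95         
Biology | 54.25      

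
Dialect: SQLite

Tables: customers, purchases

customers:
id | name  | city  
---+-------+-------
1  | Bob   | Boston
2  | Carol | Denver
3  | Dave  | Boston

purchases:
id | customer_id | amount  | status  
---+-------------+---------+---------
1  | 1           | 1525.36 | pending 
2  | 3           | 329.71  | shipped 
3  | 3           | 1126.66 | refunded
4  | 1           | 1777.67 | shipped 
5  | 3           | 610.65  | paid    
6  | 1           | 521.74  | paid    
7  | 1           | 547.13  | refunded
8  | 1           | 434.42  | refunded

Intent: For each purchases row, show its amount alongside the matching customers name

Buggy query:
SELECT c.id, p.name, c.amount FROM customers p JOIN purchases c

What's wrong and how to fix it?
Bug: Missing join condition: each purchases row is matched to all customers rows instead of just its own

Fix: Specify the join condition linking the foreign key to the parent id

Corrected query:
SELECT c.id, p.name, c.amount FROM customers p JOIN purchases c ON c.customer_id = p.id

Result:
id | name | amount 
---+------+--------
1  | Bob  | 1525.36
2  | Dave | 329.71 
3  | Dave | 1126.66
4  | Bob  | 1777.67
5  | Dave | 610.65 
6  | Bob  | 521.74 
7  | Bob  | 547.13 
8  | Bob  | 434.42 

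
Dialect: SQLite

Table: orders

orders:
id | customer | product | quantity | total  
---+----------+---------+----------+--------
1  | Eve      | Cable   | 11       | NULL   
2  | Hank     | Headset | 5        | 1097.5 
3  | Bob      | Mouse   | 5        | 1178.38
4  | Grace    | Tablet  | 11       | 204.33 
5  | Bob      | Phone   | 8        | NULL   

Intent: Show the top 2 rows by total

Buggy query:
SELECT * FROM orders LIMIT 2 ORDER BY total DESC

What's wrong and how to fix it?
Bug: ORDER BY cannot follow LIMIT; LIMIT is the final clause

Fix: Sort with ORDER BY, then apply LIMIT

Corrected query:
SELECT * FROM orders ORDER BY total DESC LIMIT 2

Result:
id | customer | product | quantity | total  
---+----------+---------+----------+--------
3  | Bob      | Mouse   | 5        | 1178.38
2  | Hank     | Headset | 5        | 1097.5 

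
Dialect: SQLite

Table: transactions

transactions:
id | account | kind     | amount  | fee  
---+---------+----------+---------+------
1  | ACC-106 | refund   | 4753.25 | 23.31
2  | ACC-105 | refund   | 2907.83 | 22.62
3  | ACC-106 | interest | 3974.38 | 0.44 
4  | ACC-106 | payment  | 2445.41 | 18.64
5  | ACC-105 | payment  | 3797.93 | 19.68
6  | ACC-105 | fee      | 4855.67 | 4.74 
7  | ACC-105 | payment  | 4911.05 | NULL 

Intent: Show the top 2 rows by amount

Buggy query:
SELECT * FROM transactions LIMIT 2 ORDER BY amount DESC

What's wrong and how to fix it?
Bug: ORDER BY cannot follow LIMIT; LIMIT is the final clause

Fix: Swap the clauses: ORDER BY first, then LIMIT

Corrected query:
SELECT * FROM transactions ORDER BY amount DESC LIMIT 2

Result:
id | account | kind    | amount  | fee 
---+---------+---------+---------+-----
7  | ACC-105 | payment | 4911.05 | NULL
6  | ACC-105 | fee     | 4855.67 | 4.74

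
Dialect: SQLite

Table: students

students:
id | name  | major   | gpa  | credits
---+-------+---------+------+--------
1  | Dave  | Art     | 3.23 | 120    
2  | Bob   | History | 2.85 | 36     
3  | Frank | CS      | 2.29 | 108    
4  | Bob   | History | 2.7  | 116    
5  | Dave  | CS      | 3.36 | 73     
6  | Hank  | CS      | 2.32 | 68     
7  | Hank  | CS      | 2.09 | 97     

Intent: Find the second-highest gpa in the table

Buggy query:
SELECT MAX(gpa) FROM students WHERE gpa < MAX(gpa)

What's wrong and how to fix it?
Bug: The inner MAX is an aggregate inside WHERE, which is not allowed

Fix: Compute the overall MAX in a subquery, then take MAX of rows below it

Corrected query:
SELECT MAX(gpa) FROM students WHERE gpa < (SELECT MAX(gpa) FROM students)

Result:
MAX(gpa)
--------
3.23    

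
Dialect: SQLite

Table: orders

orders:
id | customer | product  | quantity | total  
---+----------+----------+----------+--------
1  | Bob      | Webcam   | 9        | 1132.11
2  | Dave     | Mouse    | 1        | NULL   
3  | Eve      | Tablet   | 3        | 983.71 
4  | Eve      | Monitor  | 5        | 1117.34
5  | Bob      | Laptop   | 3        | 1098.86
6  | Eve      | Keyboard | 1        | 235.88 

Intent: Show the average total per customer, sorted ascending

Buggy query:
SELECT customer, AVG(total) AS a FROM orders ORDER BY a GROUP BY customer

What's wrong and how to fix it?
Bug: GROUP BY must precede ORDER BY

Fix: Move ORDER BY to the end, after GROUP BY

Corrected query:
SELECT customer, AVG(total) AS a FROM orders GROUP BY customer ORDER BY a

Result:
customer | a         
---------+-----------
Dave     | NULL      
Eve      | 778.976667
Bob      | 1115.485  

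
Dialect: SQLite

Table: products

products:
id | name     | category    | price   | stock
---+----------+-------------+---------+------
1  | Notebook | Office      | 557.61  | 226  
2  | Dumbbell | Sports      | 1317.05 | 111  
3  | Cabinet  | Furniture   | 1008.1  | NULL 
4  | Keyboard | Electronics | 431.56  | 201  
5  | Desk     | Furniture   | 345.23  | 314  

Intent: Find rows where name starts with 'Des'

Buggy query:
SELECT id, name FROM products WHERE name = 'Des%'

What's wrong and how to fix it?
Bug: '=' compares the literal string including the % character; pattern matching needs LIKE

Fix: Use LIKE for wildcard pattern matching

Corrected query:
SELECT id, name FROM products WHERE name LIKE 'Des%'

Result:
id | name
---+-----
5  | Desk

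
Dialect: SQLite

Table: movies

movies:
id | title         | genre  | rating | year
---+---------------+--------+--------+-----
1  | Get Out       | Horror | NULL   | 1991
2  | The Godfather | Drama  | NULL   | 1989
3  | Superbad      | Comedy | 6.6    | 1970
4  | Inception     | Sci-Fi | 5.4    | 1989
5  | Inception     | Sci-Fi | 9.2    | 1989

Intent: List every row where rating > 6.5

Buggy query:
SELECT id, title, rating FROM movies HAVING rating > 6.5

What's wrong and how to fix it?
Bug: HAVING filters the output of aggregation, but this query has no GROUP BY and no aggregate functions, so SQLite rejects it (HAVING clause on a non-aggregate query); the condition here is per row

Fix: Use WHERE for row-level filtering

Corrected query:
SELECT id, title, rating FROM movies WHERE rating > 6.5

Result:
id | title     | rating
---+-----------+-------
3  | Superbad  | 6.6   
5  | Inception | 9.2   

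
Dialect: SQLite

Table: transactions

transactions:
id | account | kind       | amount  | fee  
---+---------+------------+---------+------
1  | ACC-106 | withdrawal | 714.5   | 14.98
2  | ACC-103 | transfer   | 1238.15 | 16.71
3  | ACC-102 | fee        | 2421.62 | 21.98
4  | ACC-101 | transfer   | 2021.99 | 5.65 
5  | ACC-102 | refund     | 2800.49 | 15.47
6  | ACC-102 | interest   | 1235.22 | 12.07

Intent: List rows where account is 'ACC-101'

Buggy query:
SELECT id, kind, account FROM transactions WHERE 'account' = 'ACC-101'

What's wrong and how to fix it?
Bug: 'account' in single quotes is a string literal, not the column; the comparison is literal-vs-literal and never true

Fix: Remove the quotes around the column name (or use double quotes for an identifier)

Corrected query:
SELECT id, kind, account FROM transactions WHERE account = 'ACC-101'

Result:
id | kind     | account
---+----------+--------
4  | transfer | ACC-101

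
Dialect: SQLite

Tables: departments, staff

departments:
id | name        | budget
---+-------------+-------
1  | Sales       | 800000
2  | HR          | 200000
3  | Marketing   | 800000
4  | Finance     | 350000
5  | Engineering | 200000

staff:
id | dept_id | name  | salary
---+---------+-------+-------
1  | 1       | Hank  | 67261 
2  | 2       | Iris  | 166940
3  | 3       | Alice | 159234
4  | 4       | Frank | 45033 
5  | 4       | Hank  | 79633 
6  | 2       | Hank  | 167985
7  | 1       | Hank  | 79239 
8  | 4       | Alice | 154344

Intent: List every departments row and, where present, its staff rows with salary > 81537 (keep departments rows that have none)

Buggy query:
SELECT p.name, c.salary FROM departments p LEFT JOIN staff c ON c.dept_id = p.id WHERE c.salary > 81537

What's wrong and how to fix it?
Bug: A WHERE condition on the right-hand table after LEFT JOIN drops unmatched parents

Fix: Move the right-table condition into the ON clause so unmatched parents are kept

Corrected query:
SELECT p.name, c.salary FROM departments p LEFT JOIN staff c ON c.dept_id = p.id AND c.salary > 81537

Result:
name        | salary
------------+-------
Sales       | NULL  
HR          | 166940
HR          | 167985
Marketing   | 159234
Finance     | 154344
Engineering | NULL  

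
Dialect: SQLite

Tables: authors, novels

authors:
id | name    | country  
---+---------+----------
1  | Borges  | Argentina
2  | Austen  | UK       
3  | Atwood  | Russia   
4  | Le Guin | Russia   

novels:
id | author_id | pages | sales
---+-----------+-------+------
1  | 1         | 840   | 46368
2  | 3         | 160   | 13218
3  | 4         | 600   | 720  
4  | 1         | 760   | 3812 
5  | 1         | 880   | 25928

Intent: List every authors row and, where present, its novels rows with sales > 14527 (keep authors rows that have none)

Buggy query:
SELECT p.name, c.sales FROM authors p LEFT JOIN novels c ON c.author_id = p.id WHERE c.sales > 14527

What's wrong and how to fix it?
Bug: A WHERE condition on the right-hand table after LEFT JOIN drops unmatched parents

Fix: Put 'c.sales > 14527' in the JOIN's ON clause instead of WHERE

Corrected query:
SELECT p.name, c.sales FROM authors p LEFT JOIN novels c ON c.author_id = p.id AND c.sales > 14527

Result:
name    | sales
--------+------
Borges  | 25928
Borges  | 46368
Austen  | NULL 
Atwood  | NULL 
Le Guin | NULL 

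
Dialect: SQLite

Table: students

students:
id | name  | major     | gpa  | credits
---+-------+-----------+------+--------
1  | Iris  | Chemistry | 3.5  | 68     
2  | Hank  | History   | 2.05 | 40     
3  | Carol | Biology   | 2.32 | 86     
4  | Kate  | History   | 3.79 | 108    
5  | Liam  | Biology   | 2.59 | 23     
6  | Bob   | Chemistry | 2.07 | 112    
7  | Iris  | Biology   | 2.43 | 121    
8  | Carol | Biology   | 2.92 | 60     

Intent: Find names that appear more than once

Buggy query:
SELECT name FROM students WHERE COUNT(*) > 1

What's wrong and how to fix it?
Bug: WHERE can't reference COUNT(*); aggregates are computed after WHERE

Fix: Group first, then use HAVING for the count condition

Corrected query:
SELECT name FROM students GROUP BY name HAVING COUNT(*) > 1

Result:
name 
-----
Carol
Iris 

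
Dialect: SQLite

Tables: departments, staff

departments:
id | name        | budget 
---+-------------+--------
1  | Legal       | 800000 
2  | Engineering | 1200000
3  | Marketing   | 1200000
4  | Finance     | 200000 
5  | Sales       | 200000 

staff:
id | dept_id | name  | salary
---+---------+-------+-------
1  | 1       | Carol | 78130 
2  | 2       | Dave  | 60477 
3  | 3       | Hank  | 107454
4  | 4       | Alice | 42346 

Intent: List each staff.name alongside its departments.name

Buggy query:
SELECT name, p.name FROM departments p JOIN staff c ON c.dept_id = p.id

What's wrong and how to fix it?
Bug: Both tables have a 'name' column; the unqualified reference is ambiguous

Fix: Prefix ambiguous columns with the table alias

Corrected query:
SELECT c.name, p.name FROM departments p JOIN staff c ON c.dept_id = p.id

Result:
name  | name       
------+------------
Carol | Legal      
Dave  | Engineering
Hank  | Marketing  
Alice | Finance    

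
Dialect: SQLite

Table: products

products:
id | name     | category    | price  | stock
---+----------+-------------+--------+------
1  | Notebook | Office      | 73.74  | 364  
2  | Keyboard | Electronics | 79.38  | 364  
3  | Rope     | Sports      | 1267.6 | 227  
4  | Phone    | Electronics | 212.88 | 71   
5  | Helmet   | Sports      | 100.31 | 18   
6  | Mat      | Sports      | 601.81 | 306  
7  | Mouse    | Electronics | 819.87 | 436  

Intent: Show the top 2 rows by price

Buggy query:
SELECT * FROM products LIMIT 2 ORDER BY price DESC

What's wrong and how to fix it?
Bug: ORDER BY cannot follow LIMIT; LIMIT is the final clause

Fix: Swap the clauses: ORDER BY first, then LIMIT

Corrected query:
SELECT * FROM products ORDER BY price DESC LIMIT 2

Result:
id | name  | category    | price  | stock
---+-------+-------------+--------+------
3  | Rope  | Sports      | 1267.6 | 227  
7  | Mouse | Electronics | 819.87 | 436  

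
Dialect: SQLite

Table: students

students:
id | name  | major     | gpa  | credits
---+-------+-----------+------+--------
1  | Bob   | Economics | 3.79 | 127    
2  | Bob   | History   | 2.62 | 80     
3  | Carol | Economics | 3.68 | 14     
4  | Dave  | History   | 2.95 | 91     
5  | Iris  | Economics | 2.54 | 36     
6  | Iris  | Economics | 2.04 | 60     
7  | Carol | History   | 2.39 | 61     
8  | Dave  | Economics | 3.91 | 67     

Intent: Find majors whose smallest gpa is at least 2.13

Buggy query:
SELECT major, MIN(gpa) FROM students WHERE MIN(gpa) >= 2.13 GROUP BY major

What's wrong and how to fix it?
Bug: MIN() in WHERE is a misuse of aggregate

Fix: Use HAVING for the per-group MIN condition

Corrected query:
SELECT major, MIN(gpa) FROM students GROUP BY major HAVING MIN(gpa) >= 2.13

Result:
major   | MIN(gpa)
--------+---------
History | 2.39    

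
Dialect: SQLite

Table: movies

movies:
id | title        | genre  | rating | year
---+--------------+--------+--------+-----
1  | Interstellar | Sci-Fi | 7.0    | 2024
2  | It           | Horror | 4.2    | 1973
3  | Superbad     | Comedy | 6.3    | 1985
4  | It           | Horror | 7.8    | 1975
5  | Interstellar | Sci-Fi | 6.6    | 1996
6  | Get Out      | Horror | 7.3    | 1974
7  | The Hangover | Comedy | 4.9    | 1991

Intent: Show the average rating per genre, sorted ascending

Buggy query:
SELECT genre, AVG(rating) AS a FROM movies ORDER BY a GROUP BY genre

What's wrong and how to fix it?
Bug: ORDER BY appears before GROUP BY; SQL clause order requires GROUP BY first

Fix: Move ORDER BY to the end, after GROUP BY

Corrected query:
SELECT genre, AVG(rating) AS a FROM movies GROUP BY genre ORDER BY a

Result:
genre  | a       
-------+---------
Comedy | 5.6     
Horror | 6.433333
Sci-Fi | 6.8     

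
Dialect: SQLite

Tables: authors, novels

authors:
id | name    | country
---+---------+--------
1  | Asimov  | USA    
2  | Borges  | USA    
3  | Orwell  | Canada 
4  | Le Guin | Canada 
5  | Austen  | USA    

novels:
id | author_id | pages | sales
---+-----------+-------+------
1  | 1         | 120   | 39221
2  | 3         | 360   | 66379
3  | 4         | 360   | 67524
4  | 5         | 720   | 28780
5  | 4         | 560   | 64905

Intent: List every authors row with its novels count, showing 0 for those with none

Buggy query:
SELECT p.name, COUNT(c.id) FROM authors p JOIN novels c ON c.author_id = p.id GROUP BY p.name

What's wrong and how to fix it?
Bug: INNER JOIN drops authors rows that have no matching novels rows

Fix: Switch to LEFT JOIN to retain unmatched parent rows

Corrected query:
SELECT p.name, COUNT(c.id) FROM authors p LEFT JOIN novels c ON c.author_id = p.id GROUP BY p.name

Result:
name    | COUNT(c.id)
--------+------------
Asimov  | 1          
Austen  | 1          
Borges  | 0          
Le Guin | 2          
Orwell  | 1          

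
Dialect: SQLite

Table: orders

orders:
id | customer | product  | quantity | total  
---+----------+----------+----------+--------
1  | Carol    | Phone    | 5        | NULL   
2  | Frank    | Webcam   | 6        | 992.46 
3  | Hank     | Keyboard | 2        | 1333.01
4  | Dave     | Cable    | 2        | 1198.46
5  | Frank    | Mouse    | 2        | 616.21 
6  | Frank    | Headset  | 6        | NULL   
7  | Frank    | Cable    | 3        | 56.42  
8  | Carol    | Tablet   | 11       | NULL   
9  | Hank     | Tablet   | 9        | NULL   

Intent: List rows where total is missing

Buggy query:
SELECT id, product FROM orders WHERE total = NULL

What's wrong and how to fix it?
Bug: Comparing to NULL with '=' never matches; NULL = NULL is unknown, not true

Fix: Use IS NULL to test for NULL

Corrected query:
SELECT id, product FROM orders WHERE total IS NULL

Result:
id | product
---+--------
1  | Phone  
6  | Headset
8  | Tablet 
9  | Tablet 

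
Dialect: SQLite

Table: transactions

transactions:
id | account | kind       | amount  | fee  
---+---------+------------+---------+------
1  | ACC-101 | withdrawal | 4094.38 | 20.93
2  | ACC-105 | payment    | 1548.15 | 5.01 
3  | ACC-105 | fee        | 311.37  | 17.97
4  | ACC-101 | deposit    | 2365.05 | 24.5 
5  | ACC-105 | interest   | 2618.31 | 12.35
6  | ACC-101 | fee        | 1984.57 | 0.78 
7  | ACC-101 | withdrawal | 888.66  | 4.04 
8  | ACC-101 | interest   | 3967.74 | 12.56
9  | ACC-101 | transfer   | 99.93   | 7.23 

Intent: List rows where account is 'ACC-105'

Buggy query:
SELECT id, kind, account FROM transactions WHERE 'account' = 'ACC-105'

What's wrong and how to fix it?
Bug: Single quotes denote string literals in SQL; the column name is being compared as a constant string

Fix: Reference the column as account without single quotes

Corrected query:
SELECT id, kind, account FROM transactions WHERE account = 'ACC-105'

Result:
id | kind     | account
---+----------+--------
2  | payment  | ACC-105
3  | fee      | ACC-105
5  | interest | ACC-105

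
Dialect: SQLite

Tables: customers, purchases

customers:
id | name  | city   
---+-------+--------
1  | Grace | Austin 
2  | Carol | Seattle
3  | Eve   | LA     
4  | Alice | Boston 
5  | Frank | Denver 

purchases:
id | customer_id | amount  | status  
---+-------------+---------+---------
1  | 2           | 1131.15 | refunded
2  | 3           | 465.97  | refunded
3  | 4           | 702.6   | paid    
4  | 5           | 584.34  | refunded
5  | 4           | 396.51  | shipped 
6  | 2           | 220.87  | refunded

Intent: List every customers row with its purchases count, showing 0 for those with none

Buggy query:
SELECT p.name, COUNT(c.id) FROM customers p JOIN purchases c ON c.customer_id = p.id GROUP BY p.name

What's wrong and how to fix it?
Bug: INNER JOIN drops customers rows that have no matching purchases rows

Fix: Switch to LEFT JOIN to retain unmatched parent rows

Corrected query:
SELECT p.name, COUNT(c.id) FROM customers p LEFT JOIN purchases c ON c.customer_id = p.id GROUP BY p.name

Result:
name  | COUNT(c.id)
------+------------
Alice | 2          
Carol | 2          
Eve   | 1          
Frank | 1          
Grace | 0          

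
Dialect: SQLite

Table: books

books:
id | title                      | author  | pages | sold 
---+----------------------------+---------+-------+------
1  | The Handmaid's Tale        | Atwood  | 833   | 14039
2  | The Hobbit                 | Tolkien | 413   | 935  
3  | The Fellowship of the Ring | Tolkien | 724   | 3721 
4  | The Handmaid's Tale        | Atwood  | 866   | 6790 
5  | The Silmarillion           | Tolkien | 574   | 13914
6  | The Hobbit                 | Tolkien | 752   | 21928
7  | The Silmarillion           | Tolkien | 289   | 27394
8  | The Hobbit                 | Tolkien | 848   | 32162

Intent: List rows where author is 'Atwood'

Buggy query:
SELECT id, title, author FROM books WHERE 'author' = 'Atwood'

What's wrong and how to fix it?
Bug: 'author' in single quotes is a string literal, not the column; the comparison is literal-vs-literal and never true

Fix: Remove the quotes around the column name (or use double quotes for an identifier)

Corrected query:
SELECT id, title, author FROM books WHERE author = 'Atwood'

Result:
id | title               | author
---+---------------------+-------
1  | The Handmaid's Tale | Atwood
4  | The Handmaid's Tale | Atwood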